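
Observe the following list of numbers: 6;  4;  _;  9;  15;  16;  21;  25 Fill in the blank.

10

Odd-indexed and even-indexed terms follow separate rules.
Track A: 6, ?, 15, 21 — triangular numbers starting at T_3.
Track B: 4, 9, 16, 25 — the squares 2², 3², 4², ….
So the missing entry in track A is 10.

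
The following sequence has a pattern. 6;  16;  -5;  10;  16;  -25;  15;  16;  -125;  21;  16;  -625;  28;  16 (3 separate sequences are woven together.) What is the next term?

-3125

The terms cycle through 3 interleaved subsequences.
Stream A = 6, 10, 15, 21, 28: the triangular numbers T_3, T_4, ….
Stream B = 16, 16, 16, 16, 16: the constant sequence 16.
Stream C = -5, -25, -125, -625: geometric with ratio 5.
Term 15 comes from stream C (its 5th entry): -3125.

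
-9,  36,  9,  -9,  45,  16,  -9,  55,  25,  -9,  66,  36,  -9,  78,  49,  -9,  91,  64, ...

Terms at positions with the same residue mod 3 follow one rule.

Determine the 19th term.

The terms cycle through 3 interleaved subsequences.
Stream A is -9, -9, -9, -9, -9, -9, which is constant -9.
Stream B is 36, 45, 55, 66, 78, 91, which is triangular numbers starting at T_8.
Stream C is 9, 16, 25, 36, 49, 64, which is perfect squares starting at 3².
Term 19 comes from stream A (its 7th entry): -9.

-9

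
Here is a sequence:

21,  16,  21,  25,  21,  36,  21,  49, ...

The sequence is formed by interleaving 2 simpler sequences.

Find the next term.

21

Split by position mod 2 into 2 tracks.
Track A = 21, 21, 21, 21: the constant sequence 21.
Track B = 16, 25, 36, 49: consecutive squares n² from n = 4.
Position 9 falls in track A as its term 5, giving 21.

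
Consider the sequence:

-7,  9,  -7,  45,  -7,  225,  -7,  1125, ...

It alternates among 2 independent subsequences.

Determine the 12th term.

28125

Positions 1, 3, 5, … form one subsequence and positions 2, 4, 6, … form another.
Subsequence A = -7, -7, -7, -7: always -7.
Subsequence B = 9, 45, 225, 1125: a geometric progression (common ratio 5).
Term 12 comes from subsequence B (its 6th entry): 28125.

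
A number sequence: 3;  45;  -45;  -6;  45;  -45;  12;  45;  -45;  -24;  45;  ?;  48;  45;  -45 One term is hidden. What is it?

Reading positions in blocks of 3 reveals the pattern ABB — 2 tracks woven together.
Subsequence A: 3, -6, 12, -24, 48 (geometric, ×-2 each step).
Subsequence B: 45, -45, 45, -45, 45, -45, 45, ?, 45, -45 (alternating ±45).
Subsequence B's pattern makes the blank -45.

-45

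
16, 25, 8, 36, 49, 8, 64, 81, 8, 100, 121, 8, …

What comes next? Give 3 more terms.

Reading positions in blocks of 3 reveals the pattern AAB — 2 tracks woven together.
Subsequence A: 16, 25, 36, 49, 64, 81, 100, 121. The squares 4², 5², 6², ….
Subsequence B: 8, 8, 8, 8. Always 8.
The 13th slot belongs to subsequence A; its 9th term is 144.
Position 14 falls in subsequence A as its term 10, giving 169.
The 15th slot belongs to subsequence B; its 5th term is 8.

144, 169, 8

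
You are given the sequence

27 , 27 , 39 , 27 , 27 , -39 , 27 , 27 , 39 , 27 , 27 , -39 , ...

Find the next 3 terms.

27, 27, 39

Reading positions in blocks of 3 reveals the pattern AAB — 2 tracks woven together.
Subsequence A: 27, 27, 27, 27, 27, 27, 27, 27 — always 27.
Subsequence B: 39, -39, 39, -39 — oscillating between 39 and -39.
Position 13 falls in subsequence A as its term 9, giving 27.
Position 14 → subsequence A, term 10 = 27.
The 15th slot belongs to subsequence B; its 5th term is 39.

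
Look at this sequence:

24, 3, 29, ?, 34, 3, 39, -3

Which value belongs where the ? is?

-3

Taking every 2nd term gives 2 separate tracks.
Stream A: 24, 29, 34, 39 — arithmetic with common difference +5.
Stream B: 3, ?, 3, -3 — oscillating between 3 and -3.
The gap is stream B's term 2; the rule gives -3.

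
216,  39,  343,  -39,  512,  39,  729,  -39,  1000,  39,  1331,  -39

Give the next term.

Split by position mod 2 into 2 tracks.
Track A: 216, 343, 512, 729, 1000, 1331. The cubes 6³, 7³, 8³, ….
Track B: 39, -39, 39, -39, 39, -39. Alternating ±39.
Position 13 falls in track A as its term 7, giving 1728.

1728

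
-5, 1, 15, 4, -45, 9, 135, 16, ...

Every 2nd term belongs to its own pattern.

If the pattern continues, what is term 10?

25

Positions 1, 3, 5, … form one subsequence and positions 2, 4, 6, … form another.
Track A is -5, 15, -45, 135, which is multiplying by -3 each time.
Track B is 1, 4, 9, 16, which is perfect squares starting at 1².
Position 10 falls in track B as its term 5, giving 25.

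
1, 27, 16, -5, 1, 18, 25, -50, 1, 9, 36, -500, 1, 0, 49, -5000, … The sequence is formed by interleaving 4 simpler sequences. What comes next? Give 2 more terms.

The terms cycle through 4 interleaved subsequences.
Track A: 1, 1, 1, 1. The constant sequence 1.
Track B: 27, 18, 9, 0. Arithmetic, step −9.
Track C: 16, 25, 36, 49. The squares 4², 5², 6², ….
Track D: -5, -50, -500, -5000. Geometric, ×10 each step.
Position 17 → track A, term 5 = 1.
Position 18 → track B, term 5 = -9.

1, -9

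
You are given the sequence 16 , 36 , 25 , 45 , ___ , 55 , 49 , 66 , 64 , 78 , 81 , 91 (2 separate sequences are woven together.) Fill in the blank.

36

Split by position mod 2 into 2 tracks.
Track A = 16, 25, ?, 49, 64, 81: the squares 4², 5², 6², ….
Track B = 36, 45, 55, 66, 78, 91: the triangular numbers T_8, T_9, ….
The gap is track A's term 3; the rule gives 36.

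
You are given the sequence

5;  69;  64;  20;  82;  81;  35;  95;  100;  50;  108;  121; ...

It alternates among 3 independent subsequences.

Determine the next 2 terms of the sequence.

65, 121

Read the sequence 3 terms at a time; column i is its own pattern.
Stream A is 5, 20, 35, 50, which is arithmetic with common difference +15.
Stream B is 69, 82, 95, 108, which is adding 13 each time.
Stream C is 64, 81, 100, 121, which is the squares 8², 9², 10², ….
Position 13 → stream A, term 5 = 65.
Position 14 → stream B, term 5 = 121.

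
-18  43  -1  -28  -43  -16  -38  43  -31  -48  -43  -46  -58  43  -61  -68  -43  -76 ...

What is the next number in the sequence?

Taking every 3rd term gives 3 separate tracks.
Track A: -18, -28, -38, -48, -58, -68 — linear: a_n = -8 − 10·n.
Track B: 43, -43, 43, -43, 43, -43 — oscillating between 43 and -43.
Track C: -1, -16, -31, -46, -61, -76 — arithmetic with common difference −15.
The 19th slot belongs to track A; its 7th term is -78.

-78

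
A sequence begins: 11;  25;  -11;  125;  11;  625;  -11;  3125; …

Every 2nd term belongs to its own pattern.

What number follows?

Split by position mod 2 into 2 tracks.
Track A: 11, -11, 11, -11 (alternating ±11).
Track B: 25, 125, 625, 3125 (successive powers of 5).
Position 9 falls in track A as its term 5, giving 11.

11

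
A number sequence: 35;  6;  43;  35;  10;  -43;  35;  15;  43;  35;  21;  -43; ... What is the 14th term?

Taking every 3rd term gives 3 separate tracks.
Track A: 35, 35, 35, 35. The constant sequence 35.
Track B: 6, 10, 15, 21. Triangular numbers starting at T_3.
Track C: 43, -43, 43, -43. Oscillating between 43 and -43.
Term 14 comes from track B (its 5th entry): 28.

28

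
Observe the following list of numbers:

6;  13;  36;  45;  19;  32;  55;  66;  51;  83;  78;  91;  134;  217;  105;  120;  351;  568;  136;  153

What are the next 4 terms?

919, 1487, 171, 190

Reading positions in blocks of 4 reveals the pattern AABB — 2 tracks woven together.
Track A: 6, 13, 19, 32, 51, 83, 134, 217, 351, 568 (a Fibonacci-like recurrence a_n = a_{n-1} + a_{n-2}).
Track B: 36, 45, 55, 66, 78, 91, 105, 120, 136, 153 (triangular numbers n(n+1)/2 for n = 8, 9, …).
Position 21 → track A, term 11 = 919.
The 22nd slot belongs to track A; its 12th term is 1487.
The 23rd slot belongs to track B; its 11th term is 171.
Term 24 comes from track B (its 12th entry): 190.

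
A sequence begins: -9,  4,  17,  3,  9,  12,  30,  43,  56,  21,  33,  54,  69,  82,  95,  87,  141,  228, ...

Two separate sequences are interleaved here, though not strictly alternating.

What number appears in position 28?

The slot pattern repeats as AAABBB (period 6), so there are 2 interleaved tracks.
Stream A: -9, 4, 17, 30, 43, 56, 69, 82, 95 (arithmetic, step +13).
Stream B: 3, 9, 12, 21, 33, 54, 87, 141, 228 (a Fibonacci-like recurrence a_n = a_{n-1} + a_{n-2}).
Position 28 → stream B, term 13 = 1563.

1563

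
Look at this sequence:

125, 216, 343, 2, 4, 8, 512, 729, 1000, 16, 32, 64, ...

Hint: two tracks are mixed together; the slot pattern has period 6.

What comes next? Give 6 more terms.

1331, 1728, 2197, 128, 256, 512

Positions follow the repeating pattern AAABBB; grouping by letter gives 2 tracks.
Track A: 125, 216, 343, 512, 729, 1000. Consecutive cubes n³ from n = 5.
Track B: 2, 4, 8, 16, 32, 64. Multiplying by 2 each time.
Position 13 → track A, term 7 = 1331.
Position 14 → track A, term 8 = 1728.
The 15th slot belongs to track A; its 9th term is 2197.
Position 16 → track B, term 7 = 128.
The 17th slot belongs to track B; its 8th term is 256.
Position 18 → track B, term 9 = 512.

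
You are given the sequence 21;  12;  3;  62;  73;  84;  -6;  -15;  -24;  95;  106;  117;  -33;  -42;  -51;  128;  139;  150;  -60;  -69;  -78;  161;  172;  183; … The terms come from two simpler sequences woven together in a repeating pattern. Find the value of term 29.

Reading positions in blocks of 6 reveals the pattern AAABBB — 2 tracks woven together.
Track A: 21, 12, 3, -6, -15, -24, -33, -42, -51, -60, -69, -78. Arithmetic with common difference −9.
Track B: 62, 73, 84, 95, 106, 117, 128, 139, 150, 161, 172, 183. Linear: a_n = 51 + 11·n.
Position 29 → track B, term 14 = 205.

205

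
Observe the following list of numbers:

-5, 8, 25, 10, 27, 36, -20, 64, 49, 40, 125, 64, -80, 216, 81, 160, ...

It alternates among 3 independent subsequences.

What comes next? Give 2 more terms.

343, 100

Split by position mod 3: positions 1, 4, 7, … form one track, and each other residue class forms its own.
Track A: -5, 10, -20, 40, -80, 160 (multiplying by -2 each time).
Track B: 8, 27, 64, 125, 216 (the cubes 2³, 3³, 4³, …).
Track C: 25, 36, 49, 64, 81 (the squares 5², 6², 7², …).
The 17th slot belongs to track B; its 6th term is 343.
Term 18 comes from track C (its 6th entry): 100.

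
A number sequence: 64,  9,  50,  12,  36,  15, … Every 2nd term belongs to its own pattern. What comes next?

Taking every 2nd term gives 2 separate tracks.
Track A: 64, 50, 36. Subtracting 14 each time.
Track B: 9, 12, 15. Linear: a_n = 6 + 3·n.
Position 7 → track A, term 4 = 22.

22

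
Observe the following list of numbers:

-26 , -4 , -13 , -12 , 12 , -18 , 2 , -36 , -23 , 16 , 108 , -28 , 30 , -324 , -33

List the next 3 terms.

44, 972, -38

Split by position mod 3: positions 1, 4, 7, … form one track, and each other residue class forms its own.
Track A: -26, -12, 2, 16, 30 — linear: a_n = -40 + 14·n.
Track B: -4, 12, -36, 108, -324 — geometric with ratio -3.
Track C: -13, -18, -23, -28, -33 — arithmetic with common difference −5.
Position 16 → track A, term 6 = 44.
Term 17 comes from track B (its 6th entry): 972.
Term 18 comes from track C (its 6th entry): -38.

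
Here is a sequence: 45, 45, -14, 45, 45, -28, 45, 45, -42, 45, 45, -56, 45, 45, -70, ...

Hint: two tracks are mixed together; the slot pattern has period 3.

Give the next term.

45

Positions follow the repeating pattern AAB; grouping by letter gives 2 tracks.
Track A: 45, 45, 45, 45, 45, 45, 45, 45, 45, 45. The constant sequence 45.
Track B: -14, -28, -42, -56, -70. Subtracting 14 each time.
The 16th slot belongs to track A; its 11th term is 45.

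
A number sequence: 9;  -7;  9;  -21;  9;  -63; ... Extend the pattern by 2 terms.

Taking every 2nd term gives 2 separate tracks.
Subsequence A = 9, 9, 9: always 9.
Subsequence B = -7, -21, -63: geometric with ratio 3.
Term 7 comes from subsequence A (its 4th entry): 9.
The 8th slot belongs to subsequence B; its 4th term is -189.

9, -189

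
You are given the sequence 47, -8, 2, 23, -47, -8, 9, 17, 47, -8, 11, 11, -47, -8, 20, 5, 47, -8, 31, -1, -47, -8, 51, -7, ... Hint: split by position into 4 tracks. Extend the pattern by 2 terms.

The terms cycle through 4 interleaved subsequences.
Stream A: 47, -47, 47, -47, 47, -47 — oscillating between 47 and -47.
Stream B: -8, -8, -8, -8, -8, -8 — the constant sequence -8.
Stream C: 2, 9, 11, 20, 31, 51 — a Fibonacci-like recurrence a_n = a_{n-1} + a_{n-2}.
Stream D: 23, 17, 11, 5, -1, -7 — linear: a_n = 29 − 6·n.
Position 25 falls in stream A as its term 7, giving 47.
Position 26 falls in stream B as its term 7, giving -8.

47, -8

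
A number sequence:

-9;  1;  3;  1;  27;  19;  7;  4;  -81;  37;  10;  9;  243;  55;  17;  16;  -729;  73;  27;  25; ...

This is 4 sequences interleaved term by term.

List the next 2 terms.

Split by position mod 4: positions 1, 5, 9, … form one track, and each other residue class forms its own.
Track A is -9, 27, -81, 243, -729, which is multiplying by -3 each time.
Track B is 1, 19, 37, 55, 73, which is adding 18 each time.
Track C is 3, 7, 10, 17, 27, which is each term equals the sum of the previous two.
Track D is 1, 4, 9, 16, 25, which is perfect squares starting at 1².
The 21st slot belongs to track A; its 6th term is 2187.
Term 22 comes from track B (its 6th entry): 91.

2187, 91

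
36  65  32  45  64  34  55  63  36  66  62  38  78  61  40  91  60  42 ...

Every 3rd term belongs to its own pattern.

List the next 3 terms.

Split by position mod 3: positions 1, 4, 7, … form one track, and each other residue class forms its own.
Track A: 36, 45, 55, 66, 78, 91 (triangular numbers starting at T_8).
Track B: 65, 64, 63, 62, 61, 60 (subtracting 1 each time).
Track C: 32, 34, 36, 38, 40, 42 (arithmetic with common difference +2).
Position 19 falls in track A as its term 7, giving 105.
Term 20 comes from track B (its 7th entry): 59.
Position 21 → track C, term 7 = 44.

105, 59, 44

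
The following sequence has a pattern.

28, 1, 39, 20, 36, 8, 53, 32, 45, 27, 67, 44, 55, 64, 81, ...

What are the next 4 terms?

56, 66, 125, 95

Split by position mod 4: positions 1, 5, 9, … form one track, and each other residue class forms its own.
Subsequence A: 28, 36, 45, 55 (the triangular numbers T_7, T_8, …).
Subsequence B: 1, 8, 27, 64 (perfect cubes starting at 1³).
Subsequence C: 39, 53, 67, 81 (arithmetic, step +14).
Subsequence D: 20, 32, 44 (linear: a_n = 8 + 12·n).
Position 16 → subsequence D, term 4 = 56.
Position 17 → subsequence A, term 5 = 66.
Term 18 comes from subsequence B (its 5th entry): 125.
The 19th slot belongs to subsequence C; its 5th term is 95.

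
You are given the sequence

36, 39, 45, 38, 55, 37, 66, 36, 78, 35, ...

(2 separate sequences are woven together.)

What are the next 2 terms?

Odd-indexed and even-indexed terms follow separate rules.
Track A = 36, 45, 55, 66, 78: triangular numbers starting at T_8.
Track B = 39, 38, 37, 36, 35: arithmetic, step −1.
Position 11 falls in track A as its term 6, giving 91.
Term 12 comes from track B (its 6th entry): 34.

91, 34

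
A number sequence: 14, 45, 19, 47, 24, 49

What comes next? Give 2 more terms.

Odd-indexed and even-indexed terms follow separate rules.
Stream A: 14, 19, 24. Linear: a_n = 9 + 5·n.
Stream B: 45, 47, 49. Adding 2 each time.
Position 7 → stream A, term 4 = 29.
Position 8 falls in stream B as its term 4, giving 51.

29, 51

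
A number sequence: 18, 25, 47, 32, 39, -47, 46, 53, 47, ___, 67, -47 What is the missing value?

60

Reading positions in blocks of 3 reveals the pattern AAB — 2 tracks woven together.
Track A: 18, 25, 32, 39, 46, 53, ?, 67 — adding 7 each time.
Track B: 47, -47, 47, -47 — the oscillation 47·(−1)^(n+1).
Filling track A at index 7 by its rule yields 60.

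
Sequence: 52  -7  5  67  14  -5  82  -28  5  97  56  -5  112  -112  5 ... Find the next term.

127

Taking every 3rd term gives 3 separate tracks.
Subsequence A: 52, 67, 82, 97, 112 (arithmetic, step +15).
Subsequence B: -7, 14, -28, 56, -112 (geometric, ×-2 each step).
Subsequence C: 5, -5, 5, -5, 5 (the oscillation 5·(−1)^(n+1)).
The 16th slot belongs to subsequence A; its 6th term is 127.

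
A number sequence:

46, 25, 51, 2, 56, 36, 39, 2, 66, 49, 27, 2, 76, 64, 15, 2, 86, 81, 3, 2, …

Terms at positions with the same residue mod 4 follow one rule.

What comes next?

The terms cycle through 4 interleaved subsequences.
Stream A: 46, 56, 66, 76, 86 — adding 10 each time.
Stream B: 25, 36, 49, 64, 81 — perfect squares starting at 5².
Stream C: 51, 39, 27, 15, 3 — arithmetic with common difference −12.
Stream D: 2, 2, 2, 2, 2 — always 2.
Term 21 comes from stream A (its 6th entry): 96.

96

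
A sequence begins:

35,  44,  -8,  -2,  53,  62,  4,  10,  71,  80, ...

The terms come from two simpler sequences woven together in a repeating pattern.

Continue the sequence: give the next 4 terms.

Positions follow the repeating pattern AABB; grouping by letter gives 2 tracks.
Subsequence A: 35, 44, 53, 62, 71, 80 (arithmetic, step +9).
Subsequence B: -8, -2, 4, 10 (adding 6 each time).
The 11th slot belongs to subsequence B; its 5th term is 16.
Position 12 falls in subsequence B as its term 6, giving 22.
Position 13 → subsequence A, term 7 = 89.
Position 14 falls in subsequence A as its term 8, giving 98.

16, 22, 89, 98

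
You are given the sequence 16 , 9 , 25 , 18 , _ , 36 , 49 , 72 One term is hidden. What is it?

36

Split by position mod 2 into 2 tracks.
Subsequence A = 16, 25, ?, 49: perfect squares starting at 4².
Subsequence B = 9, 18, 36, 72: geometric, ×2 each step.
The gap is subsequence A's term 3; the rule gives 36.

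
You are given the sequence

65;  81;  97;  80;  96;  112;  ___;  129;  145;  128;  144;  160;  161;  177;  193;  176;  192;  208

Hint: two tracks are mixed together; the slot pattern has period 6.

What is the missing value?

Positions follow the repeating pattern AAABBB; grouping by letter gives 2 tracks.
Subsequence A is 65, 81, 97, ?, 129, 145, 161, 177, 193, which is linear: a_n = 49 + 16·n.
Subsequence B is 80, 96, 112, 128, 144, 160, 176, 192, 208, which is linear: a_n = 64 + 16·n.
Subsequence A's pattern makes the blank 113.

113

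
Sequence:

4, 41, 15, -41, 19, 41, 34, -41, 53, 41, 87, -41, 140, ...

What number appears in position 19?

594

Odd-indexed and even-indexed terms follow separate rules.
Track A: 4, 15, 19, 34, 53, 87, 140 (Fibonacci-style (each term is the sum of the two before it)).
Track B: 41, -41, 41, -41, 41, -41 (alternating ±41).
Position 19 → track A, term 10 = 594.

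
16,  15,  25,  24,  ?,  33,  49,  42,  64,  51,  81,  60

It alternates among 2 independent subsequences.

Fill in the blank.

The terms cycle through 2 interleaved subsequences.
Subsequence A: 16, 25, ?, 49, 64, 81 (perfect squares starting at 4²).
Subsequence B: 15, 24, 33, 42, 51, 60 (adding 9 each time).
Filling subsequence A at index 3 by its rule yields 36.

36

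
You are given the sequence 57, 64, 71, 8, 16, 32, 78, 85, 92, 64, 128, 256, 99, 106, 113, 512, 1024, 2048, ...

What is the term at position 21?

134

Positions follow the repeating pattern AAABBB; grouping by letter gives 2 tracks.
Track A = 57, 64, 71, 78, 85, 92, 99, 106, 113: arithmetic, step +7.
Track B = 8, 16, 32, 64, 128, 256, 512, 1024, 2048: powers 2^3, 2^4, 2^5, ….
Position 21 falls in track A as its term 12, giving 134.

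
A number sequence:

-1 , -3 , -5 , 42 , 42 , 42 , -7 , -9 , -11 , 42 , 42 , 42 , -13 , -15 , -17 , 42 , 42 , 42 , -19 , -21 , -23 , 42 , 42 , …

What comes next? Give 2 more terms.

42, -25

Reading positions in blocks of 6 reveals the pattern AAABBB — 2 tracks woven together.
Subsequence A: -1, -3, -5, -7, -9, -11, -13, -15, -17, -19, -21, -23 — arithmetic, step −2.
Subsequence B: 42, 42, 42, 42, 42, 42, 42, 42, 42, 42, 42 — constant 42.
Position 24 falls in subsequence B as its term 12, giving 42.
Position 25 falls in subsequence A as its term 13, giving -25.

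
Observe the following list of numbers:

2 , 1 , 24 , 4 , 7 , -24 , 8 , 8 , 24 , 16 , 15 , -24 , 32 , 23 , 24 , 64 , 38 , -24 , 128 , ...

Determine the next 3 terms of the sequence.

The terms cycle through 3 interleaved subsequences.
Track A is 2, 4, 8, 16, 32, 64, 128, which is powers of 2.
Track B is 1, 7, 8, 15, 23, 38, which is a Fibonacci-like recurrence a_n = a_{n-1} + a_{n-2}.
Track C is 24, -24, 24, -24, 24, -24, which is oscillating between 24 and -24.
The 20th slot belongs to track B; its 7th term is 61.
Position 21 falls in track C as its term 7, giving 24.
The 22nd slot belongs to track A; its 8th term is 256.

61, 24, 256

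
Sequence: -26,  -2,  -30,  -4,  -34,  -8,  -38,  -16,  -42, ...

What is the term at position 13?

-50

Taking every 2nd term gives 2 separate tracks.
Stream A: -26, -30, -34, -38, -42. Arithmetic with common difference −4.
Stream B: -2, -4, -8, -16. Geometric with ratio 2.
Position 13 → stream A, term 7 = -50.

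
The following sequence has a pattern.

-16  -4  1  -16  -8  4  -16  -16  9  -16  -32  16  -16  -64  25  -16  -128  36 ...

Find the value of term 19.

-16

Taking every 3rd term gives 3 separate tracks.
Track A: -16, -16, -16, -16, -16, -16 (the constant sequence -16).
Track B: -4, -8, -16, -32, -64, -128 (geometric with ratio 2).
Track C: 1, 4, 9, 16, 25, 36 (consecutive squares n² from n = 1).
The 19th slot belongs to track A; its 7th term is -16.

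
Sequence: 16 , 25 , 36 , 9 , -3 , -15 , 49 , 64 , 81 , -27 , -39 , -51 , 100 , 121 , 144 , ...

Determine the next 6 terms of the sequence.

Positions follow the repeating pattern AAABBB; grouping by letter gives 2 tracks.
Subsequence A: 16, 25, 36, 49, 64, 81, 100, 121, 144 — the squares 4², 5², 6², ….
Subsequence B: 9, -3, -15, -27, -39, -51 — arithmetic, step −12.
The 16th slot belongs to subsequence B; its 7th term is -63.
Position 17 → subsequence B, term 8 = -75.
Position 18 → subsequence B, term 9 = -87.
Position 19 falls in subsequence A as its term 10, giving 169.
Position 20 → subsequence A, term 11 = 196.
Position 21 → subsequence A, term 12 = 225.

-63, -75, -87, 169, 196, 225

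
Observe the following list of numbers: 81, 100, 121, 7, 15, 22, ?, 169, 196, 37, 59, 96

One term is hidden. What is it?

Reading positions in blocks of 6 reveals the pattern AAABBB — 2 tracks woven together.
Track A: 81, 100, 121, ?, 169, 196. The squares 9², 10², 11², ….
Track B: 7, 15, 22, 37, 59, 96. A Fibonacci-like recurrence a_n = a_{n-1} + a_{n-2}.
Track A's pattern makes the blank 144.

144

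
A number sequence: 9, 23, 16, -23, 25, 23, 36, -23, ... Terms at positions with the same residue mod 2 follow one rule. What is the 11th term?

64

Split by position mod 2 into 2 tracks.
Stream A is 9, 16, 25, 36, which is perfect squares starting at 3².
Stream B is 23, -23, 23, -23, which is alternating ±23.
Position 11 falls in stream A as its term 6, giving 64.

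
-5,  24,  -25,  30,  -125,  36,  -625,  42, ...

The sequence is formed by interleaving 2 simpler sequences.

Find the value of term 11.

-15625

Positions 1, 3, 5, … form one subsequence and positions 2, 4, 6, … form another.
Stream A: -5, -25, -125, -625. A geometric progression (common ratio 5).
Stream B: 24, 30, 36, 42. Linear: a_n = 18 + 6·n.
Position 11 → stream A, term 6 = -15625.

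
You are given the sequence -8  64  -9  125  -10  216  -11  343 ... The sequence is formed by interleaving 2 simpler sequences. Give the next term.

Split by position mod 2 into 2 tracks.
Track A is -8, -9, -10, -11, which is arithmetic with common difference −1.
Track B is 64, 125, 216, 343, which is perfect cubes starting at 4³.
Position 9 falls in track A as its term 5, giving -12.

-12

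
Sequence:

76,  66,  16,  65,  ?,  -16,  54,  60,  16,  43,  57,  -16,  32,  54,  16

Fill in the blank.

63

Read the sequence 3 terms at a time; column i is its own pattern.
Track A: 76, 65, 54, 43, 32 (linear: a_n = 87 − 11·n).
Track B: 66, ?, 60, 57, 54 (arithmetic, step −3).
Track C: 16, -16, 16, -16, 16 (the oscillation 16·(−1)^(n+1)).
Filling track B at index 2 by its rule yields 63.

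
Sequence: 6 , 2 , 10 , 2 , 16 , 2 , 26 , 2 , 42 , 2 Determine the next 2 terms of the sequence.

Odd-indexed and even-indexed terms follow separate rules.
Subsequence A: 6, 10, 16, 26, 42 (a Fibonacci-like recurrence a_n = a_{n-1} + a_{n-2}).
Subsequence B: 2, 2, 2, 2, 2 (the constant sequence 2).
Position 11 → subsequence A, term 6 = 68.
Position 12 falls in subsequence B as its term 6, giving 2.

68, 2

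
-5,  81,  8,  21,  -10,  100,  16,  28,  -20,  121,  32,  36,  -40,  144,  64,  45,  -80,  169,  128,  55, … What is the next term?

Taking every 4th term gives 4 separate tracks.
Stream A: -5, -10, -20, -40, -80. Geometric with ratio 2.
Stream B: 81, 100, 121, 144, 169. The squares 9², 10², 11², ….
Stream C: 8, 16, 32, 64, 128. Successive powers of 2.
Stream D: 21, 28, 36, 45, 55. Triangular numbers n(n+1)/2 for n = 6, 7, ….
Position 21 → stream A, term 6 = -160.

-160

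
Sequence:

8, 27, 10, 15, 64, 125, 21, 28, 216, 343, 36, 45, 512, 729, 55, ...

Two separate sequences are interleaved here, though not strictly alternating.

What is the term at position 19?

Positions follow the repeating pattern AABB; grouping by letter gives 2 tracks.
Track A: 8, 27, 64, 125, 216, 343, 512, 729 (consecutive cubes n³ from n = 2).
Track B: 10, 15, 21, 28, 36, 45, 55 (the triangular numbers T_4, T_5, …).
Position 19 → track B, term 9 = 78.

78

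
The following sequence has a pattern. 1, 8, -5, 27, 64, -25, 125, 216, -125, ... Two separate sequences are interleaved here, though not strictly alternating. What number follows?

343

Reading positions in blocks of 3 reveals the pattern AAB — 2 tracks woven together.
Subsequence A = 1, 8, 27, 64, 125, 216: perfect cubes starting at 1³.
Subsequence B = -5, -25, -125: multiplying by 5 each time.
The 10th slot belongs to subsequence A; its 7th term is 343.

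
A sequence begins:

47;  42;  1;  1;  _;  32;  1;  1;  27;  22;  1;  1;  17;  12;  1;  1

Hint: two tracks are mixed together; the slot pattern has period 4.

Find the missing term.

The slot pattern repeats as AABB (period 4), so there are 2 interleaved tracks.
Subsequence A = 47, 42, ?, 32, 27, 22, 17, 12: linear: a_n = 52 − 5·n.
Subsequence B = 1, 1, 1, 1, 1, 1, 1, 1: always 1.
So the missing entry in subsequence A is 37.

37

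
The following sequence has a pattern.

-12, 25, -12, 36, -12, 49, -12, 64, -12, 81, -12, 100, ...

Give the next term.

-12

Split by position mod 2 into 2 tracks.
Track A: -12, -12, -12, -12, -12, -12 — the constant sequence -12.
Track B: 25, 36, 49, 64, 81, 100 — the squares 5², 6², 7², ….
Term 13 comes from track A (its 7th entry): -12.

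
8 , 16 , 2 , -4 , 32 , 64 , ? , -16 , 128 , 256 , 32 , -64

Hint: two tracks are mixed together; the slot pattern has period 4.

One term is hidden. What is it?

Reading positions in blocks of 4 reveals the pattern AABB — 2 tracks woven together.
Subsequence A: 8, 16, 32, 64, 128, 256 (successive powers of 2).
Subsequence B: 2, -4, ?, -16, 32, -64 (geometric with ratio -2).
So the missing entry in subsequence B is 8.

8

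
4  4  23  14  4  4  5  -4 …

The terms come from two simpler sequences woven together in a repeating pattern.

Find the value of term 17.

4

Positions follow the repeating pattern AABB; grouping by letter gives 2 tracks.
Subsequence A is 4, 4, 4, 4, which is always 4.
Subsequence B is 23, 14, 5, -4, which is subtracting 9 each time.
Position 17 falls in subsequence A as its term 9, giving 4.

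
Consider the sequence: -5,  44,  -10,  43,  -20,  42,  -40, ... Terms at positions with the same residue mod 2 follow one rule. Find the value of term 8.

Odd-indexed and even-indexed terms follow separate rules.
Track A: -5, -10, -20, -40 (geometric with ratio 2).
Track B: 44, 43, 42 (subtracting 1 each time).
The 8th slot belongs to track B; its 4th term is 41.

41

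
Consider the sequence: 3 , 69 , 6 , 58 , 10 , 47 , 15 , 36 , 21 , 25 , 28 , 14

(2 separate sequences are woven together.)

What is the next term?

36

Positions 1, 3, 5, … form one subsequence and positions 2, 4, 6, … form another.
Subsequence A: 3, 6, 10, 15, 21, 28. The triangular numbers T_2, T_3, ….
Subsequence B: 69, 58, 47, 36, 25, 14. Arithmetic with common difference −11.
Position 13 → subsequence A, term 7 = 36.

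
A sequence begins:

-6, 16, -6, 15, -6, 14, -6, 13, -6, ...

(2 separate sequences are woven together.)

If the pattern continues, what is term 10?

Taking every 2nd term gives 2 separate tracks.
Subsequence A = -6, -6, -6, -6, -6: always -6.
Subsequence B = 16, 15, 14, 13: arithmetic with common difference −1.
Term 10 comes from subsequence B (its 5th entry): 12.

12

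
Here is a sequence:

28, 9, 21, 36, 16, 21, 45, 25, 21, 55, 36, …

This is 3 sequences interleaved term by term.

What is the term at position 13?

66

The terms cycle through 3 interleaved subsequences.
Track A: 28, 36, 45, 55 (triangular numbers starting at T_7).
Track B: 9, 16, 25, 36 (consecutive squares n² from n = 3).
Track C: 21, 21, 21 (always 21).
Term 13 comes from track A (its 5th entry): 66.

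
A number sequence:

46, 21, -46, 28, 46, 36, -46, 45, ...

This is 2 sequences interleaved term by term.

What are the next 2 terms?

Positions 1, 3, 5, … form one subsequence and positions 2, 4, 6, … form another.
Subsequence A is 46, -46, 46, -46, which is alternating ±46.
Subsequence B is 21, 28, 36, 45, which is the triangular numbers T_6, T_7, ….
Position 9 → subsequence A, term 5 = 46.
The 10th slot belongs to subsequence B; its 5th term is 55.

46, 55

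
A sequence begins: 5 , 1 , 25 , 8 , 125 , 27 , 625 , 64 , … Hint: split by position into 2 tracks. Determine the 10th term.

Taking every 2nd term gives 2 separate tracks.
Track A is 5, 25, 125, 625, which is powers 5^1, 5^2, 5^3, ….
Track B is 1, 8, 27, 64, which is perfect cubes starting at 1³.
The 10th slot belongs to track B; its 5th term is 125.

125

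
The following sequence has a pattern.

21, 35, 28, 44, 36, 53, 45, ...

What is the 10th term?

Taking every 2nd term gives 2 separate tracks.
Track A: 21, 28, 36, 45. The triangular numbers T_6, T_7, ….
Track B: 35, 44, 53. Arithmetic, step +9.
The 10th slot belongs to track B; its 5th term is 71.

71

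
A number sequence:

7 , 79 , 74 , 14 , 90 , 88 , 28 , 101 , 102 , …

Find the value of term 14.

Split by position mod 3: positions 1, 4, 7, … form one track, and each other residue class forms its own.
Track A: 7, 14, 28 (multiplying by 2 each time).
Track B: 79, 90, 101 (linear: a_n = 68 + 11·n).
Track C: 74, 88, 102 (linear: a_n = 60 + 14·n).
Term 14 comes from track B (its 5th entry): 123.

123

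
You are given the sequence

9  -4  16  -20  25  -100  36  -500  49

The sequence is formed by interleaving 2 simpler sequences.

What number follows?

Split by position mod 2 into 2 tracks.
Track A: 9, 16, 25, 36, 49 — consecutive squares n² from n = 3.
Track B: -4, -20, -100, -500 — multiplying by 5 each time.
Term 10 comes from track B (its 5th entry): -2500.

-2500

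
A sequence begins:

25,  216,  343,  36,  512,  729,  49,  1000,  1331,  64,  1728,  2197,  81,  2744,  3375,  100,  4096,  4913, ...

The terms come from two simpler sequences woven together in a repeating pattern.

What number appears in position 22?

144

The slot pattern repeats as ABB (period 3), so there are 2 interleaved tracks.
Stream A is 25, 36, 49, 64, 81, 100, which is perfect squares starting at 5².
Stream B is 216, 343, 512, 729, 1000, 1331, 1728, 2197, 2744, 3375, 4096, 4913, which is perfect cubes starting at 6³.
Term 22 comes from stream A (its 8th entry): 144.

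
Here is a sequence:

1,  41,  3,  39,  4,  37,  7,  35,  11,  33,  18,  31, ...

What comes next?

Taking every 2nd term gives 2 separate tracks.
Track A is 1, 3, 4, 7, 11, 18, which is a Fibonacci-like recurrence a_n = a_{n-1} + a_{n-2}.
Track B is 41, 39, 37, 35, 33, 31, which is arithmetic, step −2.
The 13th slot belongs to track A; its 7th term is 29.

29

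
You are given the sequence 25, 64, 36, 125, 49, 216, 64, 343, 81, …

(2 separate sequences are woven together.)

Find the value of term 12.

729

Taking every 2nd term gives 2 separate tracks.
Stream A = 25, 36, 49, 64, 81: consecutive squares n² from n = 5.
Stream B = 64, 125, 216, 343: consecutive cubes n³ from n = 4.
The 12th slot belongs to stream B; its 6th term is 729.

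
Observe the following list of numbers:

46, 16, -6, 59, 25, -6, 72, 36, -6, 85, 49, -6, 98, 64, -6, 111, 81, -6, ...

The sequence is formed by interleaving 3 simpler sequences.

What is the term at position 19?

Split by position mod 3: positions 1, 4, 7, … form one track, and each other residue class forms its own.
Subsequence A: 46, 59, 72, 85, 98, 111 (adding 13 each time).
Subsequence B: 16, 25, 36, 49, 64, 81 (consecutive squares n² from n = 4).
Subsequence C: -6, -6, -6, -6, -6, -6 (always -6).
Position 19 falls in subsequence A as its term 7, giving 124.

124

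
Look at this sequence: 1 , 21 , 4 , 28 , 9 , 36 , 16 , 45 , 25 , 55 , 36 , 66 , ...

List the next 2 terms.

The terms cycle through 2 interleaved subsequences.
Track A is 1, 4, 9, 16, 25, 36, which is consecutive squares n² from n = 1.
Track B is 21, 28, 36, 45, 55, 66, which is triangular numbers n(n+1)/2 for n = 6, 7, ….
Term 13 comes from track A (its 7th entry): 49.
Position 14 → track B, term 7 = 78.

49, 78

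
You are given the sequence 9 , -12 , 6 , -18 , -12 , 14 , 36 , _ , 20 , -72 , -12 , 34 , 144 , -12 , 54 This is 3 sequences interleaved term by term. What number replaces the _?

Split by position mod 3 into 3 tracks.
Stream A = 9, -18, 36, -72, 144: geometric, ×-2 each step.
Stream B = -12, -12, ?, -12, -12: always -12.
Stream C = 6, 14, 20, 34, 54: Fibonacci-style (each term is the sum of the two before it).
So the missing entry in stream B is -12.

-12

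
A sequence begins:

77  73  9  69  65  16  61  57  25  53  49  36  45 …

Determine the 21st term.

81

The slot pattern repeats as AAB (period 3), so there are 2 interleaved tracks.
Stream A: 77, 73, 69, 65, 61, 57, 53, 49, 45 — arithmetic, step −4.
Stream B: 9, 16, 25, 36 — perfect squares starting at 3².
Term 21 comes from stream B (its 7th entry): 81.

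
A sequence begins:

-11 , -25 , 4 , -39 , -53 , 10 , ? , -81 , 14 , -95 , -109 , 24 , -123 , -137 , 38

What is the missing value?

The slot pattern repeats as AAB (period 3), so there are 2 interleaved tracks.
Stream A: -11, -25, -39, -53, ?, -81, -95, -109, -123, -137 — subtracting 14 each time.
Stream B: 4, 10, 14, 24, 38 — Fibonacci-style (each term is the sum of the two before it).
Filling stream A at index 5 by its rule yields -67.

-67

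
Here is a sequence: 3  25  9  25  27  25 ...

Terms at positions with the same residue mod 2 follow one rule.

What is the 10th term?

Odd-indexed and even-indexed terms follow separate rules.
Track A = 3, 9, 27: powers of 3.
Track B = 25, 25, 25: constant 25.
Position 10 falls in track B as its term 5, giving 25.

25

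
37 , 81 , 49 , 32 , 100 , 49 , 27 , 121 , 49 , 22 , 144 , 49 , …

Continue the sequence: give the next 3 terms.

Split by position mod 3 into 3 tracks.
Subsequence A: 37, 32, 27, 22. Arithmetic with common difference −5.
Subsequence B: 81, 100, 121, 144. The squares 9², 10², 11², ….
Subsequence C: 49, 49, 49, 49. Always 49.
Position 13 → subsequence A, term 5 = 17.
The 14th slot belongs to subsequence B; its 5th term is 169.
Position 15 → subsequence C, term 5 = 49.

17, 169, 49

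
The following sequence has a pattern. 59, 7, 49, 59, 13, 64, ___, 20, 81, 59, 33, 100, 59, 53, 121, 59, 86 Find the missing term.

Taking every 3rd term gives 3 separate tracks.
Track A: 59, 59, ?, 59, 59, 59. Always 59.
Track B: 7, 13, 20, 33, 53, 86. Fibonacci-style (each term is the sum of the two before it).
Track C: 49, 64, 81, 100, 121. The squares 7², 8², 9², ….
Filling track A at index 3 by its rule yields 59.

59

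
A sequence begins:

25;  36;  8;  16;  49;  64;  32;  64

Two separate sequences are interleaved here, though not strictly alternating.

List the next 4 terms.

81, 100, 128, 256

Positions follow the repeating pattern AABB; grouping by letter gives 2 tracks.
Subsequence A = 25, 36, 49, 64: consecutive squares n² from n = 5.
Subsequence B = 8, 16, 32, 64: powers of 2.
Position 9 falls in subsequence A as its term 5, giving 81.
Position 10 → subsequence A, term 6 = 100.
The 11th slot belongs to subsequence B; its 5th term is 128.
The 12th slot belongs to subsequence B; its 6th term is 256.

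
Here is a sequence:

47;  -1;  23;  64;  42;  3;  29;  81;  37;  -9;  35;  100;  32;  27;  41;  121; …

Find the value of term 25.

17

Taking every 4th term gives 4 separate tracks.
Subsequence A = 47, 42, 37, 32: arithmetic, step −5.
Subsequence B = -1, 3, -9, 27: multiplying by -3 each time.
Subsequence C = 23, 29, 35, 41: adding 6 each time.
Subsequence D = 64, 81, 100, 121: perfect squares starting at 8².
Position 25 falls in subsequence A as its term 7, giving 17.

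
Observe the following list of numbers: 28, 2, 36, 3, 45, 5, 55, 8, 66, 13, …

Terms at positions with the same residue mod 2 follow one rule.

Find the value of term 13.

Split by position mod 2 into 2 tracks.
Subsequence A is 28, 36, 45, 55, 66, which is triangular numbers starting at T_7.
Subsequence B is 2, 3, 5, 8, 13, which is each term equals the sum of the previous two.
The 13th slot belongs to subsequence A; its 7th term is 91.

91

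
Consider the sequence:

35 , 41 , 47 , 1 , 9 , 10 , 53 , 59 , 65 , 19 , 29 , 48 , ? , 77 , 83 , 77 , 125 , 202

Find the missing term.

Positions follow the repeating pattern AAABBB; grouping by letter gives 2 tracks.
Track A = 35, 41, 47, 53, 59, 65, ?, 77, 83: adding 6 each time.
Track B = 1, 9, 10, 19, 29, 48, 77, 125, 202: a Fibonacci-like recurrence a_n = a_{n-1} + a_{n-2}.
Filling track A at index 7 by its rule yields 71.

71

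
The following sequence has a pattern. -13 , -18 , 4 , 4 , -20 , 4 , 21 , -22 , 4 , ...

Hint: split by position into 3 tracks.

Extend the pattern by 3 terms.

38, -24, 4

The terms cycle through 3 interleaved subsequences.
Track A is -13, 4, 21, which is arithmetic with common difference +17.
Track B is -18, -20, -22, which is arithmetic, step −2.
Track C is 4, 4, 4, which is constant 4.
Term 10 comes from track A (its 4th entry): 38.
Position 11 → track B, term 4 = -24.
Position 12 → track C, term 4 = 4.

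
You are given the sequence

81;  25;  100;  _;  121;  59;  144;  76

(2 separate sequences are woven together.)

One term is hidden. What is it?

42

Odd-indexed and even-indexed terms follow separate rules.
Stream A = 81, 100, 121, 144: perfect squares starting at 9².
Stream B = 25, ?, 59, 76: adding 17 each time.
Stream B's pattern makes the blank 42.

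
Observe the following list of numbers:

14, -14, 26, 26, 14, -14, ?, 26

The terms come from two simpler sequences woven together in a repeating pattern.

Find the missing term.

Positions follow the repeating pattern AABB; grouping by letter gives 2 tracks.
Track A: 14, -14, 14, -14. Alternating ±14.
Track B: 26, 26, ?, 26. The constant sequence 26.
The gap is track B's term 3; the rule gives 26.

26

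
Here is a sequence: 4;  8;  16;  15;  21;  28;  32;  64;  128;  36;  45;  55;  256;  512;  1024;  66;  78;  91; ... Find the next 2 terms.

2048, 4096

Reading positions in blocks of 6 reveals the pattern AAABBB — 2 tracks woven together.
Track A: 4, 8, 16, 32, 64, 128, 256, 512, 1024. Powers of 2.
Track B: 15, 21, 28, 36, 45, 55, 66, 78, 91. Triangular numbers n(n+1)/2 for n = 5, 6, ….
Position 19 falls in track A as its term 10, giving 2048.
Position 20 → track A, term 11 = 4096.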